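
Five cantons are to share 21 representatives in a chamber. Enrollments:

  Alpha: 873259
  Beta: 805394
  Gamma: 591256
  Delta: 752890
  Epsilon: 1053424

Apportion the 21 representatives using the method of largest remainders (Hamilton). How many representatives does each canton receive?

Alpha 5, Beta 4, Gamma 3, Delta 4, Epsilon 5

Total 4076223; standard divisor 4076223/21 ≈ 194105.857.
Standard quotas: Alpha 4.4989, Beta 4.1493, Gamma 3.0460, Delta 3.8788, Epsilon 5.4271.
Lower quotas: Alpha 4, Beta 4, Gamma 3, Delta 3, Epsilon 5 (sum 19, leaving 2 seats).
Remainders in descending order: Delta 0.8788, Alpha 0.4989, Epsilon 0.4271, Beta 0.1493, Gamma 0.0460.
Largest remainders: Delta, Alpha receive the extra seats.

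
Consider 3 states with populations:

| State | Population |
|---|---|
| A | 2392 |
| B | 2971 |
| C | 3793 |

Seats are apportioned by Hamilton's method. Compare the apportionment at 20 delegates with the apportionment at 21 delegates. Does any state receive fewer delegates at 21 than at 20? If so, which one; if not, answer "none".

At 20 seats: A 5, B 7, C 8.
At 21 seats: A 5, B 7, C 9.
No state's allocation decreased.

none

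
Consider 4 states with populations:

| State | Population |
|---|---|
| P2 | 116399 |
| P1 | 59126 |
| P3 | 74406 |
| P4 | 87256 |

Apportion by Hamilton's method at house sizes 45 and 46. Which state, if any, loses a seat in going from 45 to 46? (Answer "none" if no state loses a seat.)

At 45 seats: P2 15, P1 8, P3 10, P4 12.
At 46 seats: P2 16, P1 8, P3 10, P4 12.
No state's allocation decreased.

none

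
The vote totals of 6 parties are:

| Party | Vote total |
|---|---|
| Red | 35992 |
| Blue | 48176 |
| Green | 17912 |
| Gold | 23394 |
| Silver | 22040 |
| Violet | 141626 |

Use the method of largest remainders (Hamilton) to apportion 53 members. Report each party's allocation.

Standard divisor: 289140 ÷ 53 ≈ 5455.472.
Standard quotas: Red 6.5974, Blue 8.8308, Green 3.2833, Gold 4.2882, Silver 4.0400, Violet 25.9604.
Lower quotas: Red 6, Blue 8, Green 3, Gold 4, Silver 4, Violet 25 (sum 50, leaving 3 seats).
Remainders in descending order: Violet 0.9604, Blue 0.8308, Red 0.5974, Gold 0.2882, Green 0.2833, Silver 0.0400.
Largest remainders: Violet, Blue, Red receive the extra seats.

Red 7; Blue 9; Green 3; Gold 4; Silver 4; Violet 26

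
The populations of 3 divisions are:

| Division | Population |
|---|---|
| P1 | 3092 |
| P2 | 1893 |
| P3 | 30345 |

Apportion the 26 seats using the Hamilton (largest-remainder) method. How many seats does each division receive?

P1 2, P2 2, P3 22

The standard divisor is 35330/26 ≈ 1358.846.
Standard quotas: P1 2.2755, P2 1.3931, P3 22.3314.
Lower quotas: P1 2, P2 1, P3 22 (sum 25, leaving 1 seat).
Remainders in descending order: P2 0.3931, P3 0.3314, P1 0.2755.
The surplus seat goes to P2.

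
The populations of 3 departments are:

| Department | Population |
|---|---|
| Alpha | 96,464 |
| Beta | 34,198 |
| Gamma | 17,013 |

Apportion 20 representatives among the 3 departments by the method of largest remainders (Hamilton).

Standard divisor: 147675 ÷ 20 ≈ 7383.75.
Standard quotas: Alpha 13.0644, Beta 4.6315, Gamma 2.3041.
Lower quotas: Alpha 13, Beta 4, Gamma 2 (sum 19, leaving 1 seat).
Remainders in descending order: Beta 0.6315, Gamma 0.3041, Alpha 0.0644.
Largest remainder: Beta receives the extra seat.

Alpha 13, Beta 5, Gamma 2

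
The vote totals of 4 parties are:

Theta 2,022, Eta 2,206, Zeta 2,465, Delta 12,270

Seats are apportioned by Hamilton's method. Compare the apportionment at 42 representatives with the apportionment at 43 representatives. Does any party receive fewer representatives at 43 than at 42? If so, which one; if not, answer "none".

At 42 seats: Theta 5, Eta 5, Zeta 5, Delta 27.
At 43 seats: Theta 4, Eta 5, Zeta 6, Delta 28.
Theta drops from 5 to 4.

Theta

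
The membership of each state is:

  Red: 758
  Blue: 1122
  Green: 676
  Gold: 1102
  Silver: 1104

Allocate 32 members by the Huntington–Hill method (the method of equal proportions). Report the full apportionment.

Red 5; Blue 8; Green 5; Gold 7; Silver 7

With divisor 149: modified quotas Red 5.087, Blue 7.530, Green 4.537, Gold 7.396, Silver 7.409.
Geometric-mean thresholds: Red √(5·6)=5.477, Blue √(7·8)=7.483, Green √(4·5)=4.472, Gold √(7·8)=7.483, Silver √(7·8)=7.483.
Each quota rounded against its threshold gives Red 5, Blue 8, Green 5, Gold 7, Silver 7 (total 32).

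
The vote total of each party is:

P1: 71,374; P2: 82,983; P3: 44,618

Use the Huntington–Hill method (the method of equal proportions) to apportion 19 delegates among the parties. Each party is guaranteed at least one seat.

With divisor 10495: modified quotas P1 6.801, P2 7.907, P3 4.251.
Geometric-mean thresholds: P1 √(6·7)=6.481, P2 √(7·8)=7.483, P3 √(4·5)=4.472.
Each quota rounded against its threshold gives P1 7, P2 8, P3 4 (total 19).

P1 7, P2 8, P3 4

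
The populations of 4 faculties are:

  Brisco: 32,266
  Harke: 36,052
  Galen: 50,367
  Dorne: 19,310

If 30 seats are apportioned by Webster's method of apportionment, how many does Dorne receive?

4

Standard divisor 137995/30 ≈ 4599.833; standard quotas: Brisco 7.015, Harke 7.838, Galen 10.950, Dorne 4.198.
Rounding to the nearest integer gives Brisco 7, Harke 8, Galen 11, Dorne 4 — total 30, matching the house size, so no adjustment is needed.
Dorne receives 4.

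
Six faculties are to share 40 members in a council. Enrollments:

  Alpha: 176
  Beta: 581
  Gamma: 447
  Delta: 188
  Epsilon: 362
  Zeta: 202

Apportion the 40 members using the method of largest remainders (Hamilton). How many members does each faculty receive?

Total 1956; standard divisor 1956/40 ≈ 48.9.
Standard quotas: Alpha 3.599, Beta 11.881, Gamma 9.141, Delta 3.845, Epsilon 7.403, Zeta 4.131.
Lower quotas: Alpha 3, Beta 11, Gamma 9, Delta 3, Epsilon 7, Zeta 4 (sum 37, leaving 3 seats).
Remainders in descending order: Beta 0.881, Delta 0.845, Alpha 0.599, Epsilon 0.403, Gamma 0.141, Zeta 0.131.
Largest remainders: Beta, Delta, Alpha receive the extra seats.

Alpha 4, Beta 12, Gamma 9, Delta 4, Epsilon 7, Zeta 4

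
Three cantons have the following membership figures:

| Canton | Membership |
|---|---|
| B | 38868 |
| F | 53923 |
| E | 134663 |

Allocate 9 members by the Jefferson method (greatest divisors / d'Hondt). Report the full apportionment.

Standard divisor 227454/9 ≈ 25272.667; standard quotas: B 1.538, F 2.134, E 5.328.
Rounding down gives 1, 2, 5 = 8 seats, so the divisor must be adjusted.
With modified divisor 20900: modified quotas B 1.860, F 2.580, E 6.443.
Rounding down: B 1, F 2, E 6 (total 9).

B: 1, F: 2, E: 6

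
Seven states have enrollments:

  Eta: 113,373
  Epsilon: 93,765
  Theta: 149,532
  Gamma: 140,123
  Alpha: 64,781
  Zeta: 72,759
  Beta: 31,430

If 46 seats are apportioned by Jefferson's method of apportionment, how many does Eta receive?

Standard divisor 665763/46 ≈ 14473.109; standard quotas: Eta 7.833, Epsilon 6.479, Theta 10.332, Gamma 9.682, Alpha 4.476, Zeta 5.027, Beta 2.172.
Rounding down gives 7, 6, 10, 9, 4, 5, 2 = 43 seats, so the divisor must be adjusted.
With modified divisor 13500: modified quotas Eta 8.398, Epsilon 6.946, Theta 11.076, Gamma 10.379, Alpha 4.799, Zeta 5.390, Beta 2.328.
Rounding down: Eta 8, Epsilon 6, Theta 11, Gamma 10, Alpha 4, Zeta 5, Beta 2 (total 46).
Eta receives 8.

8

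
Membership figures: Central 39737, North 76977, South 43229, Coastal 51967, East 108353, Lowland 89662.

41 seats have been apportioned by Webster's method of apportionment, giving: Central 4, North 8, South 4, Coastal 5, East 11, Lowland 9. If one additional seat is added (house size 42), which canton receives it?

South

Priority for the next seat is population ÷ (current seats + 0.5).
Priorities: Central 8830.444, North 9056.118, South 9606.444, Coastal 9448.545, East 9422.000, Lowland 9438.105.
Highest priority: South.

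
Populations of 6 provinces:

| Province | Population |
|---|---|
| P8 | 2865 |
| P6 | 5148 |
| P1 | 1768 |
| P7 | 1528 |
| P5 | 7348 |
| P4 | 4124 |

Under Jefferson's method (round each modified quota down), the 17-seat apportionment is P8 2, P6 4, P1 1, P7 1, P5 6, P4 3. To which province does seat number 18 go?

Priority for the next seat is population ÷ (current seats + 1).
Priorities: P8 955.000, P6 1029.600, P1 884.000, P7 764.000, P5 1049.714, P4 1031.000.
Highest priority: P5.

P5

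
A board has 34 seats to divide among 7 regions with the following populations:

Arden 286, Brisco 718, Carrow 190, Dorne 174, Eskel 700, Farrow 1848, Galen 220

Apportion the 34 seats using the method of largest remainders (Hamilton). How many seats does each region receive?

Arden=2, Brisco=6, Carrow=2, Dorne=1, Eskel=6, Farrow=15, Galen=2

Total 4136; standard divisor 4136/34 ≈ 121.647.
Standard quotas: Arden 2.351, Brisco 5.902, Carrow 1.562, Dorne 1.430, Eskel 5.754, Farrow 15.191, Galen 1.809.
Lower quotas: Arden 2, Brisco 5, Carrow 1, Dorne 1, Eskel 5, Farrow 15, Galen 1 (sum 30, leaving 4 seats).
Remainders in descending order: Brisco 0.902, Galen 0.809, Eskel 0.754, Carrow 0.562, Dorne 0.430, Arden 0.351, Farrow 0.191.
Largest remainders: Brisco, Galen, Eskel, Carrow receive the extra seats.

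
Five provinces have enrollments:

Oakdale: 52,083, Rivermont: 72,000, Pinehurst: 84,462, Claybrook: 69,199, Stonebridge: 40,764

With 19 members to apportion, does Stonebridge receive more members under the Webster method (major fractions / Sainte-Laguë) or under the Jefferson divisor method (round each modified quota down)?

Webster

Webster: Oakdale 3, Rivermont 4, Pinehurst 5, Claybrook 4, Stonebridge 3.
Jefferson: Oakdale 3, Rivermont 5, Pinehurst 5, Claybrook 4, Stonebridge 2.
Stonebridge gets 3 under Webster and 2 under Jefferson.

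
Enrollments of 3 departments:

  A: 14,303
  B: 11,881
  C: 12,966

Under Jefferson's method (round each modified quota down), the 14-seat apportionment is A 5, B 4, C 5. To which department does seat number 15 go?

A

Priority for the next seat is population ÷ (current seats + 1).
Priorities: A 2383.833, B 2376.200, C 2161.000.
Highest priority: A.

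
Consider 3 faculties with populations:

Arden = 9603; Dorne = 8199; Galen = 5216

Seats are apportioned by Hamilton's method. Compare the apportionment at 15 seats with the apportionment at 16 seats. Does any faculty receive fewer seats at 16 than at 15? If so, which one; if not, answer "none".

At 15 seats: Arden 6, Dorne 5, Galen 4.
At 16 seats: Arden 7, Dorne 6, Galen 3.
Galen drops from 4 to 3.

Galen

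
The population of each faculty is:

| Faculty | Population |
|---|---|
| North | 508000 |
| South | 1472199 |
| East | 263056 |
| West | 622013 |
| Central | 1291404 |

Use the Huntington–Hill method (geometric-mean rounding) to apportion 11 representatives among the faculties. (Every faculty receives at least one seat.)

North=1; South=4; East=1; West=2; Central=3

With divisor 398892: modified quotas North 1.274, South 3.691, East 0.659, West 1.559, Central 3.237.
Geometric-mean thresholds: North √(1·2)=1.414, South √(3·4)=3.464, East (min 1), West √(1·2)=1.414, Central √(3·4)=3.464.
Each quota rounded against its threshold gives North 1, South 4, East 1, West 2, Central 3 (total 11).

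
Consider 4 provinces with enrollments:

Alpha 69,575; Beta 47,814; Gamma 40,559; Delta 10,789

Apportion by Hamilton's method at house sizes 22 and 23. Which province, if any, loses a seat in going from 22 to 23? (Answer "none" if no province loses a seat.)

At 22 seats: Alpha 9, Beta 6, Gamma 5, Delta 2.
At 23 seats: Alpha 9, Beta 7, Gamma 6, Delta 1.
Delta drops from 2 to 1.

Delta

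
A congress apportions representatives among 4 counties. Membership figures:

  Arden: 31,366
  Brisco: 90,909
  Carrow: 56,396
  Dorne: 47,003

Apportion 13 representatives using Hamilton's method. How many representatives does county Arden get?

The standard divisor is 225674/13 ≈ 17359.538.
Standard quotas: Arden 1.8068, Brisco 5.2368, Carrow 3.2487, Dorne 2.7076.
Lower quotas: Arden 1, Brisco 5, Carrow 3, Dorne 2 (sum 11, leaving 2 seats).
Remainders in descending order: Arden 0.8068, Dorne 0.7076, Carrow 0.2487, Brisco 0.2368.
Largest remainders: Arden, Dorne receive the extra seats.
Arden receives 2.

2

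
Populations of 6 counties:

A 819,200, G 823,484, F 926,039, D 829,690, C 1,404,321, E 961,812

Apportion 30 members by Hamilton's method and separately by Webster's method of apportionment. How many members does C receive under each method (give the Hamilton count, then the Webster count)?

7 and 8

Hamilton: A 4, G 4, F 5, D 5, C 7, E 5.
Webster: A 4, G 4, F 5, D 4, C 8, E 5.
C gets 7 under Hamilton and 8 under Webster.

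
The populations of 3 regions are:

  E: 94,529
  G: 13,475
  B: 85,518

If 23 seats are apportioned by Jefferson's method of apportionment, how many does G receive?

Standard divisor 193522/23 ≈ 8414; standard quotas: E 11.235, G 1.601, B 10.164.
Rounding down gives 11, 1, 10 = 22 seats, so the divisor must be adjusted.
With modified divisor 7800: modified quotas E 12.119, G 1.728, B 10.964.
Rounding down: E 12, G 1, B 10 (total 23).
G receives 1.

1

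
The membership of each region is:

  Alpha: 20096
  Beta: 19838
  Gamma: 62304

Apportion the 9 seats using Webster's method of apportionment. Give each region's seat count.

Alpha=2, Beta=2, Gamma=5

Standard divisor 102238/9 ≈ 11359.778; standard quotas: Alpha 1.769, Beta 1.746, Gamma 5.485.
Rounding to the nearest integer gives Alpha 2, Beta 2, Gamma 5 — total 9, matching the house size, so no adjustment is needed.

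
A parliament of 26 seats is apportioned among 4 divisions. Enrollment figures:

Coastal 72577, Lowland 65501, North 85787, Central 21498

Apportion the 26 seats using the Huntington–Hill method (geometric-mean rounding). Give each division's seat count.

With divisor 9371: modified quotas Coastal 7.745, Lowland 6.990, North 9.155, Central 2.294.
Geometric-mean thresholds: Coastal √(7·8)=7.483, Lowland √(6·7)=6.481, North √(9·10)=9.487, Central √(2·3)=2.449.
Each quota rounded against its threshold gives Coastal 8, Lowland 7, North 9, Central 2 (total 26).

Coastal 8, Lowland 7, North 9, Central 2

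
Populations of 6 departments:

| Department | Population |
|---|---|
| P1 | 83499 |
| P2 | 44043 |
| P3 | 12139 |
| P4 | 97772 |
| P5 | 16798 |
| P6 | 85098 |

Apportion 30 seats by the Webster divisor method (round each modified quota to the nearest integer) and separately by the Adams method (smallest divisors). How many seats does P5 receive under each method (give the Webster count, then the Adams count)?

1 and 2

Webster: P1 7, P2 4, P3 1, P4 9, P5 1, P6 8.
Adams: P1 7, P2 4, P3 1, P4 9, P5 2, P6 7.
P5 gets 1 under Webster and 2 under Adams.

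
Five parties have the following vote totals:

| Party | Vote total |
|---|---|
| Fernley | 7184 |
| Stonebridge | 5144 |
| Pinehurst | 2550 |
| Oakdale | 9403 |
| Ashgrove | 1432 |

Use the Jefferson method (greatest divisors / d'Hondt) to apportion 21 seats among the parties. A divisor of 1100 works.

With modified divisor 1100: modified quotas Fernley 6.531, Stonebridge 4.676, Pinehurst 2.318, Oakdale 8.548, Ashgrove 1.302.
Rounding down: Fernley 6, Stonebridge 4, Pinehurst 2, Oakdale 8, Ashgrove 1 (total 21).

Fernley 6; Stonebridge 4; Pinehurst 2; Oakdale 8; Ashgrove 1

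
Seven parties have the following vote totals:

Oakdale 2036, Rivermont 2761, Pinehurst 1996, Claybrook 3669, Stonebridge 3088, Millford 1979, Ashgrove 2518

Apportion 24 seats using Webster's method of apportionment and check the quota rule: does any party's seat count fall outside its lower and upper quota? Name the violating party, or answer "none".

none

Standard quotas: Oakdale 2.708, Rivermont 3.672, Pinehurst 2.654, Claybrook 4.879, Stonebridge 4.107, Millford 2.632, Ashgrove 3.349.
Webster allocation: Oakdale 3, Rivermont 3, Pinehurst 3, Claybrook 5, Stonebridge 4, Millford 3, Ashgrove 3.
Every allocation lies between the lower and upper quota.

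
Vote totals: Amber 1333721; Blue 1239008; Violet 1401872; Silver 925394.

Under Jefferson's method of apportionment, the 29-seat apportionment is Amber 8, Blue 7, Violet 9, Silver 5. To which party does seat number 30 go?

Blue

Priority for the next seat is population ÷ (current seats + 1).
Priorities: Amber 148191.222, Blue 154876.000, Violet 140187.200, Silver 154232.333.
Highest priority: Blue.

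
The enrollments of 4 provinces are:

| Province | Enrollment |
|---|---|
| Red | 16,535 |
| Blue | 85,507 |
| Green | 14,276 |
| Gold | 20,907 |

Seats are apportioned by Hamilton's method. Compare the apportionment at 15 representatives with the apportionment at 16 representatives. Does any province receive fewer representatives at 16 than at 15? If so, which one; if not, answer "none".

At 15 seats: Red 2, Blue 9, Green 2, Gold 2.
At 16 seats: Red 2, Blue 10, Green 2, Gold 2.
No province's allocation decreased.

none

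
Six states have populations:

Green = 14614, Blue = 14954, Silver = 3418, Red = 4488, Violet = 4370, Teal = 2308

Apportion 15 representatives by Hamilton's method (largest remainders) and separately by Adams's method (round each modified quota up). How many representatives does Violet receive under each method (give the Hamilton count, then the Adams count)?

Hamilton: Green 5, Blue 5, Silver 1, Red 2, Violet 1, Teal 1.
Adams: Green 4, Blue 5, Silver 1, Red 2, Violet 2, Teal 1.
Violet gets 1 under Hamilton and 2 under Adams.

1 and 2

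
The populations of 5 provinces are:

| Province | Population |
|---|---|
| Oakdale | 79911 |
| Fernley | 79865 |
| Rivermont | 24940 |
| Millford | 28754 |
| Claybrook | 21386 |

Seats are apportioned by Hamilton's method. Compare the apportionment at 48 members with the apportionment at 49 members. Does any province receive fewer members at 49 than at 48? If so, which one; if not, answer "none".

Claybrook

At 48 seats: Oakdale 16, Fernley 16, Rivermont 5, Millford 6, Claybrook 5.
At 49 seats: Oakdale 17, Fernley 17, Rivermont 5, Millford 6, Claybrook 4.
Claybrook drops from 5 to 4.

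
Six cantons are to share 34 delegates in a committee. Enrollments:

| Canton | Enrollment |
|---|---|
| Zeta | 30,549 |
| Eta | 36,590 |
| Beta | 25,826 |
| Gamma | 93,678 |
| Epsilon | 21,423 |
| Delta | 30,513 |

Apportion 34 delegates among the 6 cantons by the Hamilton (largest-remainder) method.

Standard divisor: 238579 ÷ 34 ≈ 7017.029.
Standard quotas: Zeta 4.3536, Eta 5.2145, Beta 3.6805, Gamma 13.3501, Epsilon 3.0530, Delta 4.3484.
Lower quotas: Zeta 4, Eta 5, Beta 3, Gamma 13, Epsilon 3, Delta 4 (sum 32, leaving 2 seats).
Remainders in descending order: Beta 0.6805, Zeta 0.3536, Gamma 0.3501, Delta 0.3484, Eta 0.2145, Epsilon 0.0530.
Largest remainders: Beta, Zeta receive the extra seats.

Zeta 5, Eta 5, Beta 4, Gamma 13, Epsilon 3, Delta 4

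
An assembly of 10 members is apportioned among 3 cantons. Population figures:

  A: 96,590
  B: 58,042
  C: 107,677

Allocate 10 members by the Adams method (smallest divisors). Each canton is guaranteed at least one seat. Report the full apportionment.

A: 4, B: 2, C: 4

Standard divisor 262309/10 ≈ 26230.9; standard quotas: A 3.682, B 2.213, C 4.105.
Rounding up gives 4, 3, 5 = 12 seats, so the divisor must be adjusted.
With modified divisor 30600: modified quotas A 3.157, B 1.897, C 3.519.
Rounding up: A 4, B 2, C 4 (total 10).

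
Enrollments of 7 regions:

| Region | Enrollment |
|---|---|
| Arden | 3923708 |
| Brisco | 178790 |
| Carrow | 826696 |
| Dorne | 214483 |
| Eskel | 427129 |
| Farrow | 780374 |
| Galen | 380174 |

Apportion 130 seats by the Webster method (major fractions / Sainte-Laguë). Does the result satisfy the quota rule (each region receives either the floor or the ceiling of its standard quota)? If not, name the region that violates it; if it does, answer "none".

Arden

Standard quotas: Arden 75.777, Brisco 3.453, Carrow 15.966, Dorne 4.142, Eskel 8.249, Farrow 15.071, Galen 7.342.
Webster allocation: Arden 77, Brisco 3, Carrow 16, Dorne 4, Eskel 8, Farrow 15, Galen 7.
Arden has quota 75.777 (lower 75, upper 76) but receives 77 — outside the quota interval.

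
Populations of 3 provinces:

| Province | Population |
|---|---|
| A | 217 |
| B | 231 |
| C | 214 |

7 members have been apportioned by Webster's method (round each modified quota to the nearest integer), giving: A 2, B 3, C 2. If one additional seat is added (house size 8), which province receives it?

Priority for the next seat is population ÷ (current seats + 0.5).
Priorities: A 86.800, B 66.000, C 85.600.
Highest priority: A.

A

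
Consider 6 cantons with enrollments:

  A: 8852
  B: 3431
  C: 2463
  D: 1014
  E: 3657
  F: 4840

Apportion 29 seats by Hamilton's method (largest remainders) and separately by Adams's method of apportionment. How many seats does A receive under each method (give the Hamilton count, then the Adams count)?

Hamilton: A 11, B 4, C 3, D 1, E 4, F 6.
Adams: A 10, B 4, C 3, D 2, E 4, F 6.
A gets 11 under Hamilton and 10 under Adams.

11 and 10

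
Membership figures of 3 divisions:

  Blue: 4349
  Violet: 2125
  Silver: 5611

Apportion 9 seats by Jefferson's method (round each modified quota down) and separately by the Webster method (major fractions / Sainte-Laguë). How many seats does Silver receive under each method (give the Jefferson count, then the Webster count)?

5 and 4

Jefferson: Blue 3, Violet 1, Silver 5.
Webster: Blue 3, Violet 2, Silver 4.
Silver gets 5 under Jefferson and 4 under Webster.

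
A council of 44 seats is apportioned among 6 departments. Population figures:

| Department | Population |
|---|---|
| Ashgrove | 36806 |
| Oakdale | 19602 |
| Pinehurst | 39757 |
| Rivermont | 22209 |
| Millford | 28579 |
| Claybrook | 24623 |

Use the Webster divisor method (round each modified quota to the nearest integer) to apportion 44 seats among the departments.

Standard divisor 171576/44 ≈ 3899.455; standard quotas: Ashgrove 9.439, Oakdale 5.027, Pinehurst 10.196, Rivermont 5.695, Millford 7.329, Claybrook 6.314.
Rounding to the nearest integer gives 9, 5, 10, 6, 7, 6 = 43 seats, so the divisor must be adjusted.
With modified divisor 3840: modified quotas Ashgrove 9.585, Oakdale 5.105, Pinehurst 10.353, Rivermont 5.784, Millford 7.442, Claybrook 6.412.
Rounding to the nearest integer: Ashgrove 10, Oakdale 5, Pinehurst 10, Rivermont 6, Millford 7, Claybrook 6 (total 44).

Ashgrove 10, Oakdale 5, Pinehurst 10, Rivermont 6, Millford 7, Claybrook 6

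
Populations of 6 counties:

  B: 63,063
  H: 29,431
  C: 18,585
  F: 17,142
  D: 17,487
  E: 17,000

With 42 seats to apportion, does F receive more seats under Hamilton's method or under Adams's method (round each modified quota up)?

Hamilton: B 16, H 8, C 5, F 4, D 5, E 4.
Adams: B 15, H 7, C 5, F 5, D 5, E 5.
F gets 4 under Hamilton and 5 under Adams.

Adams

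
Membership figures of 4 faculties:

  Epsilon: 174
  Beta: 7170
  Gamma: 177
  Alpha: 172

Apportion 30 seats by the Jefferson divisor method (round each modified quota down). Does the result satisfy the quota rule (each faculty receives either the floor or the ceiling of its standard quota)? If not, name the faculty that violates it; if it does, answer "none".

Beta

Standard quotas: Epsilon 0.679, Beta 27.960, Gamma 0.690, Alpha 0.671.
Jefferson allocation: Epsilon 0, Beta 30, Gamma 0, Alpha 0.
Beta has quota 27.960 (lower 27, upper 28) but receives 30 — outside the quota interval.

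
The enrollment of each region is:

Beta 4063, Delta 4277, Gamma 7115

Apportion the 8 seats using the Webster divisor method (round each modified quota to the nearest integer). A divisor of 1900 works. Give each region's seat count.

With modified divisor 1900: modified quotas Beta 2.138, Delta 2.251, Gamma 3.745.
Rounding to the nearest integer: Beta 2, Delta 2, Gamma 4 (total 8).

Beta: 2; Delta: 2; Gamma: 4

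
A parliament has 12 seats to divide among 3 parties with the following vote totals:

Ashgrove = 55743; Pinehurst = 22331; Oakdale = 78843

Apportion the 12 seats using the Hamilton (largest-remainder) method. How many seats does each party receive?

Standard divisor: 156917 ÷ 12 ≈ 13076.417.
Standard quotas: Ashgrove 4.2629, Pinehurst 1.7077, Oakdale 6.0294.
Lower quotas: Ashgrove 4, Pinehurst 1, Oakdale 6 (sum 11, leaving 1 seat).
Remainders in descending order: Pinehurst 0.7077, Ashgrove 0.2629, Oakdale 0.0294.
The surplus seat goes to Pinehurst.

Ashgrove 4, Pinehurst 2, Oakdale 6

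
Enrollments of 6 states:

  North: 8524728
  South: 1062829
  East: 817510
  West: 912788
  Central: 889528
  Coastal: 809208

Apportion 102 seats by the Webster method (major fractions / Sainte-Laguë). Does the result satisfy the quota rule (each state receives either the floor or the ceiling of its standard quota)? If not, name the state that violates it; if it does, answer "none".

Standard quotas: North 66.801, South 8.328, East 6.406, West 7.153, Central 6.970, Coastal 6.341.
Webster allocation: North 68, South 8, East 6, West 7, Central 7, Coastal 6.
North has quota 66.801 (lower 66, upper 67) but receives 68 — outside the quota interval.

North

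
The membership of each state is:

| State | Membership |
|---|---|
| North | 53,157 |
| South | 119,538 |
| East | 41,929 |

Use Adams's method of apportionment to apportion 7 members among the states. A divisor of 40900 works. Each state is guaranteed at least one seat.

North: 2; South: 3; East: 2

With modified divisor 40900: modified quotas North 1.300, South 2.923, East 1.025.
Rounding up: North 2, South 3, East 2 (total 7).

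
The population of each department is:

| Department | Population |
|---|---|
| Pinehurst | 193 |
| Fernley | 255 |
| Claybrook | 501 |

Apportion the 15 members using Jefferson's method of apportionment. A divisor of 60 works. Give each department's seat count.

With modified divisor 60: modified quotas Pinehurst 3.217, Fernley 4.250, Claybrook 8.350.
Rounding down: Pinehurst 3, Fernley 4, Claybrook 8 (total 15).

Pinehurst 3, Fernley 4, Claybrook 8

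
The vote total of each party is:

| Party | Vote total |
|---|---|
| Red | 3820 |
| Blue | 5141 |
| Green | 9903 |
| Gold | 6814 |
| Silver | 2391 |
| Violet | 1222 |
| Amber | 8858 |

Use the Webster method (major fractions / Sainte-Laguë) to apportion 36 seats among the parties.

Standard divisor 38149/36 ≈ 1059.694; standard quotas: Red 3.605, Blue 4.851, Green 9.345, Gold 6.430, Silver 2.256, Violet 1.153, Amber 8.359.
Rounding to the nearest integer gives 4, 5, 9, 6, 2, 1, 8 = 35 seats, so the divisor must be adjusted.
With modified divisor 1045: modified quotas Red 3.656, Blue 4.920, Green 9.477, Gold 6.521, Silver 2.288, Violet 1.169, Amber 8.477.
Rounding to the nearest integer: Red 4, Blue 5, Green 9, Gold 7, Silver 2, Violet 1, Amber 8 (total 36).

Red 4; Blue 5; Green 9; Gold 7; Silver 2; Violet 1; Amber 8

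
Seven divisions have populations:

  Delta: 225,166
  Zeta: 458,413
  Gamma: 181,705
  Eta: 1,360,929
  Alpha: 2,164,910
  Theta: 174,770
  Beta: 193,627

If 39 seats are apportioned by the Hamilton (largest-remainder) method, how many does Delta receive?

2

Standard divisor: 4759520 ÷ 39 ≈ 122038.974.
Standard quotas: Delta 1.8450, Zeta 3.7563, Gamma 1.4889, Eta 11.1516, Alpha 17.7395, Theta 1.4321, Beta 1.5866.
Lower quotas: Delta 1, Zeta 3, Gamma 1, Eta 11, Alpha 17, Theta 1, Beta 1 (sum 35, leaving 4 seats).
Remainders in descending order: Delta 0.8450, Zeta 0.7563, Alpha 0.7395, Beta 0.5866, Gamma 0.4889, Theta 0.4321, Eta 0.1516.
The surplus seats go to Delta, Zeta, Alpha, Beta.
Delta receives 2.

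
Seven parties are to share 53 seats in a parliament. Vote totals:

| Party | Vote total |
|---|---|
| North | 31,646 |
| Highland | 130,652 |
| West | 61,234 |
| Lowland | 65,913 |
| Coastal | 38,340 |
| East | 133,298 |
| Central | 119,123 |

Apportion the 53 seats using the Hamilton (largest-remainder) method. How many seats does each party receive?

Standard divisor: 580206 ÷ 53 ≈ 10947.283.
Standard quotas: North 2.8908, Highland 11.9347, West 5.5935, Lowland 6.0209, Coastal 3.5022, East 12.1764, Central 10.8815.
Lower quotas: North 2, Highland 11, West 5, Lowland 6, Coastal 3, East 12, Central 10 (sum 49, leaving 4 seats).
Remainders in descending order: Highland 0.9347, North 0.8908, Central 0.8815, West 0.5935, Coastal 0.5022, East 0.1764, Lowland 0.0209.
The surplus seats go to Highland, North, Central, West.

North=3, Highland=12, West=6, Lowland=6, Coastal=3, East=12, Central=11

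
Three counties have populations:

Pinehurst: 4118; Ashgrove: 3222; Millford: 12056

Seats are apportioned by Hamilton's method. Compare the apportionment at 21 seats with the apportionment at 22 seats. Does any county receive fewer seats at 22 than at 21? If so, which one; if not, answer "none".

Ashgrove

At 21 seats: Pinehurst 4, Ashgrove 4, Millford 13.
At 22 seats: Pinehurst 5, Ashgrove 3, Millford 14.
Ashgrove drops from 4 to 3.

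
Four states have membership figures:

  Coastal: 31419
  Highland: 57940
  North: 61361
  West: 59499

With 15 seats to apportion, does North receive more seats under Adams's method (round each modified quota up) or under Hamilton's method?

Adams: Coastal 3, Highland 4, North 4, West 4.
Hamilton: Coastal 2, Highland 4, North 5, West 4.
North gets 4 under Adams and 5 under Hamilton.

Hamilton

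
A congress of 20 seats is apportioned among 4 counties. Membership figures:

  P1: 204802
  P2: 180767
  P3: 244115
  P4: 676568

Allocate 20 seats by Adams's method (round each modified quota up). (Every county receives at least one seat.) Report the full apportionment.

Standard divisor 1306252/20 ≈ 65312.6; standard quotas: P1 3.136, P2 2.768, P3 3.738, P4 10.359.
Rounding up gives 4, 3, 4, 11 = 22 seats, so the divisor must be adjusted.
With modified divisor 71700: modified quotas P1 2.856, P2 2.521, P3 3.405, P4 9.436.
Rounding up: P1 3, P2 3, P3 4, P4 10 (total 20).

P1 3, P2 3, P3 4, P4 10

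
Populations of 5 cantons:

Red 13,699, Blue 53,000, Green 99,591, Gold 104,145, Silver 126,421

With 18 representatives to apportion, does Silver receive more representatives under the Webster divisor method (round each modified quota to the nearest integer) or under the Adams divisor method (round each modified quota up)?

Webster: Red 1, Blue 2, Green 4, Gold 5, Silver 6.
Adams: Red 1, Blue 3, Green 4, Gold 5, Silver 5.
Silver gets 6 under Webster and 5 under Adams.

Webster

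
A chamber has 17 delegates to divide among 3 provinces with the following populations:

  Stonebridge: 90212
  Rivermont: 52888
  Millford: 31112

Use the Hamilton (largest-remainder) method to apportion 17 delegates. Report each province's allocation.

Stonebridge: 9, Rivermont: 5, Millford: 3

Standard divisor: 174212 ÷ 17 ≈ 10247.765.
Standard quotas: Stonebridge 8.8031, Rivermont 5.1609, Millford 3.0360.
Lower quotas: Stonebridge 8, Rivermont 5, Millford 3 (sum 16, leaving 1 seat).
Remainders in descending order: Stonebridge 0.8031, Rivermont 0.1609, Millford 0.0360.
Largest remainder: Stonebridge receives the extra seat.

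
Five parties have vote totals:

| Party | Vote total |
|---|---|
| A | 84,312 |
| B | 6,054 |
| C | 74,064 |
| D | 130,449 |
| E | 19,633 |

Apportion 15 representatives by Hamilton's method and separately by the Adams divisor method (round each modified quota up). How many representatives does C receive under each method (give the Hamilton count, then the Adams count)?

Hamilton: A 4, B 0, C 4, D 6, E 1.
Adams: A 4, B 1, C 3, D 6, E 1.
C gets 4 under Hamilton and 3 under Adams.

4 and 3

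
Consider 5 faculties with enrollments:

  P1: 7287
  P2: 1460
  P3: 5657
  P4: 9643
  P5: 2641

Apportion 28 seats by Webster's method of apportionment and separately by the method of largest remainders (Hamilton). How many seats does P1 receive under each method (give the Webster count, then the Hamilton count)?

Webster: P1 7, P2 2, P3 6, P4 10, P5 3.
Hamilton: P1 8, P2 1, P3 6, P4 10, P5 3.
P1 gets 7 under Webster and 8 under Hamilton.

7 and 8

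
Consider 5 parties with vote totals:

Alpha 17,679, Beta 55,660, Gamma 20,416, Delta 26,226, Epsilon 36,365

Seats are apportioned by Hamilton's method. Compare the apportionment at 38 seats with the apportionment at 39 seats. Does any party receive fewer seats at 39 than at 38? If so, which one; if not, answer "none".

At 38 seats: Alpha 4, Beta 14, Gamma 5, Delta 6, Epsilon 9.
At 39 seats: Alpha 4, Beta 14, Gamma 5, Delta 7, Epsilon 9.
No party's allocation decreased.

none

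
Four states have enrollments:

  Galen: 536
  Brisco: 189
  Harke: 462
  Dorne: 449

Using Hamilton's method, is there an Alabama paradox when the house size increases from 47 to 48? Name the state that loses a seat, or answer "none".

At 47 seats: Galen 15, Brisco 6, Harke 13, Dorne 13.
At 48 seats: Galen 16, Brisco 5, Harke 14, Dorne 13.
Brisco drops from 6 to 5.

Brisco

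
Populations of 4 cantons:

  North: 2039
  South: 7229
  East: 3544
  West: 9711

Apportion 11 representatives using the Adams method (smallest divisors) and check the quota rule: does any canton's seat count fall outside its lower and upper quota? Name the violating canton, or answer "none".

none

Standard quotas: North 0.996, South 3.531, East 1.731, West 4.743.
Adams allocation: North 1, South 3, East 2, West 5.
Every allocation lies between the lower and upper quota.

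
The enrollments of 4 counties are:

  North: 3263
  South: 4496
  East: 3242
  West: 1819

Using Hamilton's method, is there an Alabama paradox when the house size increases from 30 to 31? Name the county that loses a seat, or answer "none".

At 30 seats: North 8, South 10, East 8, West 4.
At 31 seats: North 8, South 11, East 8, West 4.
No county's allocation decreased.

none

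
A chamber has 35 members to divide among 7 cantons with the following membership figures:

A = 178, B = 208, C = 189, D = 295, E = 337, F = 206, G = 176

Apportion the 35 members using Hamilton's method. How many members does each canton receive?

The standard divisor is 1589/35 ≈ 45.4.
Standard quotas: A 3.921, B 4.581, C 4.163, D 6.498, E 7.423, F 4.537, G 3.877.
Lower quotas: A 3, B 4, C 4, D 6, E 7, F 4, G 3 (sum 31, leaving 4 seats).
Remainders in descending order: A 0.921, G 0.877, B 0.581, F 0.537, D 0.498, E 0.423, C 0.163.
Largest remainders: A, G, B, F receive the extra seats.

A=4, B=5, C=4, D=6, E=7, F=5, G=4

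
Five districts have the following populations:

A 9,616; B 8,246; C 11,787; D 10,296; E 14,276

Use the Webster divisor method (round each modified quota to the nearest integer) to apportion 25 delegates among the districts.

Standard divisor 54221/25 ≈ 2168.84; standard quotas: A 4.434, B 3.802, C 5.435, D 4.747, E 6.582.
Rounding to the nearest integer gives A 4, B 4, C 5, D 5, E 7 — total 25, matching the house size, so no adjustment is needed.

A 4, B 4, C 5, D 5, E 7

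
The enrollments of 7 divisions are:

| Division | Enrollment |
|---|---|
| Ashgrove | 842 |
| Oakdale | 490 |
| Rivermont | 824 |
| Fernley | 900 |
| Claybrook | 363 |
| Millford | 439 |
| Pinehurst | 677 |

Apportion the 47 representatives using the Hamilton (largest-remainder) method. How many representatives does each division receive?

Ashgrove 9, Oakdale 5, Rivermont 8, Fernley 9, Claybrook 4, Millford 5, Pinehurst 7

Total 4535; standard divisor 4535/47 ≈ 96.489.
Standard quotas: Ashgrove 8.726, Oakdale 5.078, Rivermont 8.540, Fernley 9.327, Claybrook 3.762, Millford 4.550, Pinehurst 7.016.
Lower quotas: Ashgrove 8, Oakdale 5, Rivermont 8, Fernley 9, Claybrook 3, Millford 4, Pinehurst 7 (sum 44, leaving 3 seats).
Remainders in descending order: Claybrook 0.762, Ashgrove 0.726, Millford 0.550, Rivermont 0.540, Fernley 0.327, Oakdale 0.078, Pinehurst 0.016.
The surplus seats go to Claybrook, Ashgrove, Millford.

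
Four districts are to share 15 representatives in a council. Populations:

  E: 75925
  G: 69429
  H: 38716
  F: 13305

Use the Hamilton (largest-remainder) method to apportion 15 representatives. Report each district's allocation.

Total 197375; standard divisor 197375/15 ≈ 13158.333.
Standard quotas: E 5.7701, G 5.2764, H 2.9423, F 1.0111.
Lower quotas: E 5, G 5, H 2, F 1 (sum 13, leaving 2 seats).
Remainders in descending order: H 0.9423, E 0.7701, G 0.2764, F 0.0111.
The surplus seats go to H, E.

E=6; G=5; H=3; F=1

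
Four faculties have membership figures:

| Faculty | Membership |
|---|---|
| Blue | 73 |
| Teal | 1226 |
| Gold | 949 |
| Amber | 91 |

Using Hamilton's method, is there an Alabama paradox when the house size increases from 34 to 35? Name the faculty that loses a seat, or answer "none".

none

At 34 seats: Blue 1, Teal 18, Gold 14, Amber 1.
At 35 seats: Blue 1, Teal 18, Gold 14, Amber 2.
No faculty's allocation decreased.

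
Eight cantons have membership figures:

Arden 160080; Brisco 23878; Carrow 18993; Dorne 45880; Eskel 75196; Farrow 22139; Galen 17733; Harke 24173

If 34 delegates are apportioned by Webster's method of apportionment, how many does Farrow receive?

2

Standard divisor 388072/34 ≈ 11413.882; standard quotas: Arden 14.025, Brisco 2.092, Carrow 1.664, Dorne 4.020, Eskel 6.588, Farrow 1.940, Galen 1.554, Harke 2.118.
Rounding to the nearest integer gives 14, 2, 2, 4, 7, 2, 2, 2 = 35 seats, so the divisor must be adjusted.
With modified divisor 11644.6: modified quotas Arden 13.747, Brisco 2.051, Carrow 1.631, Dorne 3.940, Eskel 6.458, Farrow 1.901, Galen 1.523, Harke 2.076.
Rounding to the nearest integer: Arden 14, Brisco 2, Carrow 2, Dorne 4, Eskel 6, Farrow 2, Galen 2, Harke 2 (total 34).
Farrow receives 2.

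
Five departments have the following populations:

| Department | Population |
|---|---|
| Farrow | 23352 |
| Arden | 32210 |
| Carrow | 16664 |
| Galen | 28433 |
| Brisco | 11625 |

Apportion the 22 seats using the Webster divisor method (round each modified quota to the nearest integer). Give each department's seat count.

Farrow: 5, Arden: 6, Carrow: 3, Galen: 6, Brisco: 2

Standard divisor 112284/22 ≈ 5103.818; standard quotas: Farrow 4.575, Arden 6.311, Carrow 3.265, Galen 5.571, Brisco 2.278.
Rounding to the nearest integer gives Farrow 5, Arden 6, Carrow 3, Galen 6, Brisco 2 — total 22, matching the house size, so no adjustment is needed.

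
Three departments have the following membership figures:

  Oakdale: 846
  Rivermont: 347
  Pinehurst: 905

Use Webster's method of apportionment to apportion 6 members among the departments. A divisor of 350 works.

Oakdale 2; Rivermont 1; Pinehurst 3

With modified divisor 350: modified quotas Oakdale 2.417, Rivermont 0.991, Pinehurst 2.586.
Rounding to the nearest integer: Oakdale 2, Rivermont 1, Pinehurst 3 (total 6).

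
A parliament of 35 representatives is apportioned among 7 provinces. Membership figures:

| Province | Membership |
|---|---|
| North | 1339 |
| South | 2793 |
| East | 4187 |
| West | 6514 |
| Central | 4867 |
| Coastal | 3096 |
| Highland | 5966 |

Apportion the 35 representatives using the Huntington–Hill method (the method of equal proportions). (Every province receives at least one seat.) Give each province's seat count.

North 2; South 3; East 5; West 8; Central 6; Coastal 4; Highland 7

With divisor 838: modified quotas North 1.598, South 3.333, East 4.996, West 7.773, Central 5.808, Coastal 3.695, Highland 7.119.
Geometric-mean thresholds: North √(1·2)=1.414, South √(3·4)=3.464, East √(4·5)=4.472, West √(7·8)=7.483, Central √(5·6)=5.477, Coastal √(3·4)=3.464, Highland √(7·8)=7.483.
Each quota rounded against its threshold gives North 2, South 3, East 5, West 8, Central 6, Coastal 4, Highland 7 (total 35).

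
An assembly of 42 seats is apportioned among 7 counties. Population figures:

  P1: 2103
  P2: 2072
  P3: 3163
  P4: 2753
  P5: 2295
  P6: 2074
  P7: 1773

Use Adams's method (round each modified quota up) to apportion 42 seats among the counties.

P1: 6; P2: 5; P3: 8; P4: 7; P5: 6; P6: 5; P7: 5

Standard divisor 16233/42 ≈ 386.5; standard quotas: P1 5.441, P2 5.361, P3 8.184, P4 7.123, P5 5.938, P6 5.366, P7 4.587.
Rounding up gives 6, 6, 9, 8, 6, 6, 5 = 46 seats, so the divisor must be adjusted.
With modified divisor 418: modified quotas P1 5.031, P2 4.957, P3 7.567, P4 6.586, P5 5.490, P6 4.962, P7 4.242.
Rounding up: P1 6, P2 5, P3 8, P4 7, P5 6, P6 5, P7 5 (total 42).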